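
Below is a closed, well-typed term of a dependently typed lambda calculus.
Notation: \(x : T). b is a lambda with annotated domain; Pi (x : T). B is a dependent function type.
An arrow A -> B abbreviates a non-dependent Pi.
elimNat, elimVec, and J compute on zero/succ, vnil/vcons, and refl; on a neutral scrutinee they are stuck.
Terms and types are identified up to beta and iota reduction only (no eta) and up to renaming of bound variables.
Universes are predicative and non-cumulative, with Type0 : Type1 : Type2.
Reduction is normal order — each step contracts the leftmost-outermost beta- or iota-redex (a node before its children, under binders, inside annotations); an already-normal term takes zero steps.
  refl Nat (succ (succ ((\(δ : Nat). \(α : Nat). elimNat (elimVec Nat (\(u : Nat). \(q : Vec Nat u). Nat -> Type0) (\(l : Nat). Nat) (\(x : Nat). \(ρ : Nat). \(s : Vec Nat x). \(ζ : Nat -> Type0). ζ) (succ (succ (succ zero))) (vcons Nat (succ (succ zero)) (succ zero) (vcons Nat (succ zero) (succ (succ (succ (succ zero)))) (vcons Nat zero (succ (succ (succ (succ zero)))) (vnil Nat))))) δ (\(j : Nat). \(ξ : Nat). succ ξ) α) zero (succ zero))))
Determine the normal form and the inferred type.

normal form:
  refl Nat (succ (succ (succ zero)))
type:
  Eq Nat (succ (succ (succ zero))) (succ (succ (succ zero)))
observation: the first redex contracted is a beta-redex; the normal form is reached in 6 normal-order steps.


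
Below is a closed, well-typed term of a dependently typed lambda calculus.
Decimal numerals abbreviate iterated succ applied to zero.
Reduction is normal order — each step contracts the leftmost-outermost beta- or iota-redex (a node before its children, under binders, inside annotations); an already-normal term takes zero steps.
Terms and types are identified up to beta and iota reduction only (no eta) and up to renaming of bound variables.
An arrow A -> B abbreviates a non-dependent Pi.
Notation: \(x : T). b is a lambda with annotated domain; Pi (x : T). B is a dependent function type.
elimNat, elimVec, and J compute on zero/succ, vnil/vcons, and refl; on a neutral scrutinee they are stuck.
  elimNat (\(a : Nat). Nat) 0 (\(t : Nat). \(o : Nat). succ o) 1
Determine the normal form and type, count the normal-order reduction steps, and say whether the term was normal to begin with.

resulting normal form:
  1
the term's type:
  Nat
normal-order step count: 4
started in normal form: no
first contracted redex: an elimNat iota-redex


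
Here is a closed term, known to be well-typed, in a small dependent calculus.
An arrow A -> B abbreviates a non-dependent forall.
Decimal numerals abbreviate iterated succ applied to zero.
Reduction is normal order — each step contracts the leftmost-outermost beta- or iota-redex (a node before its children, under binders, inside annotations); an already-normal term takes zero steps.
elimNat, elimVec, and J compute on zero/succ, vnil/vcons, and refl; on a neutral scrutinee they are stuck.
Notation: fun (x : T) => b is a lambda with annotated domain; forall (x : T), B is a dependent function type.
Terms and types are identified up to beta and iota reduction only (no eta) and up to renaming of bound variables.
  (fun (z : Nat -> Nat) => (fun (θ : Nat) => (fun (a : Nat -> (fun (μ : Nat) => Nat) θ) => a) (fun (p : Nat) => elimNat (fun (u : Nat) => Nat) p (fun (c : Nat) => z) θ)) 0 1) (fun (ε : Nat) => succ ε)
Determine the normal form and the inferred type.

reduced normal form:
  1
the term's type:
  Nat


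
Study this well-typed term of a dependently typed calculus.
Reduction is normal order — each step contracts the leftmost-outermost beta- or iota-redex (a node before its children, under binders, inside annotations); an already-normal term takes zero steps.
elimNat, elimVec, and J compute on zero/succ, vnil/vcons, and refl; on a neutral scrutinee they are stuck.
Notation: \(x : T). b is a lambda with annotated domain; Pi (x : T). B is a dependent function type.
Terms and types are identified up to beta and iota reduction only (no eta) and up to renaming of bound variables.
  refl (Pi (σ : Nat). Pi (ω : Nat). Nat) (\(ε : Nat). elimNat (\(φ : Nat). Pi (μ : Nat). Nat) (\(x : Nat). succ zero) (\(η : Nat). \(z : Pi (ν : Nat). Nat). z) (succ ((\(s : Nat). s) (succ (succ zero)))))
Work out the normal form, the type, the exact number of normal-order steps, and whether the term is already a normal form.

resulting normal form:
  refl (Pi (σ : Nat). Pi (ω : Nat). Nat) (\(ε : Nat). \(φ : Nat). succ zero)
the term's type:
  Eq (Pi (σ : Nat). Pi (ω : Nat). Nat) (\(ε : Nat). \(φ : Nat). succ zero) (\(μ : Nat). \(x : Nat). succ zero)
normal-order step count: 11
already normal: no
first redex: an elimNat iota-redex


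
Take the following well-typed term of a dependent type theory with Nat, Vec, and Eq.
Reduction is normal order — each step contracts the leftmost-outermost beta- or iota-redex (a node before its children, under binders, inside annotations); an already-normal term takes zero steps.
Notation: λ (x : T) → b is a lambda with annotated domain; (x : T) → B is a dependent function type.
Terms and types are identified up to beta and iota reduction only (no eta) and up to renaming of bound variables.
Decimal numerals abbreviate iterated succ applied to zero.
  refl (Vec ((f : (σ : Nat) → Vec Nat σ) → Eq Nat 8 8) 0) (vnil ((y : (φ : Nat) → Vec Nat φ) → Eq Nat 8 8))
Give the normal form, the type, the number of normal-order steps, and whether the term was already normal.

resulting normal form:
  refl (Vec ((f : (σ : Nat) → Vec Nat σ) → Eq Nat 8 8) 0) (vnil ((y : (φ : Nat) → Vec Nat φ) → Eq Nat 8 8))
inferred type:
  Eq (Vec ((f : (σ : Nat) → Vec Nat σ) → Eq Nat 8 8) 0) (vnil ((y : (φ : Nat) → Vec Nat φ) → Eq Nat 8 8)) (vnil ((κ : (a : Nat) → Vec Nat a) → Eq Nat 8 8))
normal-order step count: 0
already normal: yes


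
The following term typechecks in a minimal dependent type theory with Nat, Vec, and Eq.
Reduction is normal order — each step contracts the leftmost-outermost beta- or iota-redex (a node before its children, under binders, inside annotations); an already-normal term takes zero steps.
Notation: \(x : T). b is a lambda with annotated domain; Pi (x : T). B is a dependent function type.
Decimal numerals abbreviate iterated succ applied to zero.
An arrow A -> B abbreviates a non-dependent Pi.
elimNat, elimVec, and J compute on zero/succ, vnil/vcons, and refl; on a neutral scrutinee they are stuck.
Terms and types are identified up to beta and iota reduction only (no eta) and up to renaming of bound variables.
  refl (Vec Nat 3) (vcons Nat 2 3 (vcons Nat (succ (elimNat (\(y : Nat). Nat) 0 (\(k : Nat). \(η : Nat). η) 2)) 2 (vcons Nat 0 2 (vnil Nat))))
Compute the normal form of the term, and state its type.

normal form:
  refl (Vec Nat 3) (vcons Nat 2 3 (vcons Nat 1 2 (vcons Nat 0 2 (vnil Nat))))
the term's type:
  Eq (Vec Nat 3) (vcons Nat 2 3 (vcons Nat 1 2 (vcons Nat 0 2 (vnil Nat)))) (vcons Nat 2 3 (vcons Nat 1 2 (vcons Nat 0 2 (vnil Nat))))
observation: the leftmost-outermost redex is an elimNat iota-redex, and normalization takes 7 steps.


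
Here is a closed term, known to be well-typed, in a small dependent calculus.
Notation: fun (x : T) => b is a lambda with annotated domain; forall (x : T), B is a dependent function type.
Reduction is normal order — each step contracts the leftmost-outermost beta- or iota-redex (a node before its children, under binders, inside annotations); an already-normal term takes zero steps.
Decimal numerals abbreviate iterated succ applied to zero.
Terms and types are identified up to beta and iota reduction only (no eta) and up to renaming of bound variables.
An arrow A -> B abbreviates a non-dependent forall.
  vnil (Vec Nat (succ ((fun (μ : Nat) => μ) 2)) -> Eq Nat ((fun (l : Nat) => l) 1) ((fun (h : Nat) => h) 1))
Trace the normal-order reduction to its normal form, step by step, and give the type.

normal-order reduction sequence:
  vnil (Vec Nat (succ ((fun (μ : Nat) => μ) 2)) -> Eq Nat ((fun (l : Nat) => l) 1) ((fun (h : Nat) => h) 1))
  ~> vnil (Vec Nat 3 -> Eq Nat ((fun (μ : Nat) => μ) 1) ((fun (l : Nat) => l) 1))
  ~> vnil (Vec Nat 3 -> Eq Nat 1 ((fun (μ : Nat) => μ) 1))
  ~> vnil (Vec Nat 3 -> Eq Nat 1 1)
inferred type:
  Vec (Vec Nat 3 -> Eq Nat 1 1) 0


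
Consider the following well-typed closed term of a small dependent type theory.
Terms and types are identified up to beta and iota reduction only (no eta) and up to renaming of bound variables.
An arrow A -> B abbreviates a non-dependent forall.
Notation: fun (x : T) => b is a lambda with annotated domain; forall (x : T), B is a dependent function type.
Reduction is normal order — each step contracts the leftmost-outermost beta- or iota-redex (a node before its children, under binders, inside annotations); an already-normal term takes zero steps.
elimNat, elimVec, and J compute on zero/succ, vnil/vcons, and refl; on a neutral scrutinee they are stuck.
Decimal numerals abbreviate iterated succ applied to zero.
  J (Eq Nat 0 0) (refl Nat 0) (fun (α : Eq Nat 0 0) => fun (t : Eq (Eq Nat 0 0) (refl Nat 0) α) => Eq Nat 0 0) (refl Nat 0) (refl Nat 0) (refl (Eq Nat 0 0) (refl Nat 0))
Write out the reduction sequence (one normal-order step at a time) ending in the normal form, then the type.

normal-order reduction:
  J (Eq Nat 0 0) (refl Nat 0) (fun (α : Eq Nat 0 0) => fun (t : Eq (Eq Nat 0 0) (refl Nat 0) α) => Eq Nat 0 0) (refl Nat 0) (refl Nat 0) (refl (Eq Nat 0 0) (refl Nat 0))
  ~> refl Nat 0
inferred type:
  Eq Nat 0 0


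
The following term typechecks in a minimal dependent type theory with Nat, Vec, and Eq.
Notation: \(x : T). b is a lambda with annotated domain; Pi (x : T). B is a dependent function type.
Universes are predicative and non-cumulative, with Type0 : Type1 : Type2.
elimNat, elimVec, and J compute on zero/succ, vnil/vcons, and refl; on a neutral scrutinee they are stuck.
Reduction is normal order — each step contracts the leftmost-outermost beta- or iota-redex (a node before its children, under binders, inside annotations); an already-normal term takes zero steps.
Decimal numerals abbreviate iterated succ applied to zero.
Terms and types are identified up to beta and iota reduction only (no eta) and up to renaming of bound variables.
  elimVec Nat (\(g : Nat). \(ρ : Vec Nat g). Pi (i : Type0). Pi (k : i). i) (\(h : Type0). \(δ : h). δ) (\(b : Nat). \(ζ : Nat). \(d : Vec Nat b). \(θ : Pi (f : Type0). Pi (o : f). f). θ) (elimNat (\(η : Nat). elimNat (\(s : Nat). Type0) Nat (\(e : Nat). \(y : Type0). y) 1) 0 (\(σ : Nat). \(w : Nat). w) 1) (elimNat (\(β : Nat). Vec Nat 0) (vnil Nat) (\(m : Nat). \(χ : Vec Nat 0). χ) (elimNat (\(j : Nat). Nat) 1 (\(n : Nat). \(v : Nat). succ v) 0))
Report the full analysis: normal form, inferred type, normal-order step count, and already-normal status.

reduced normal form:
  \(g : Type0). \(ρ : g). ρ
the term's type:
  Pi (g : Type0). Pi (ρ : g). g
steps to reach normal form (normal order): 10
term was already normal: no
first contracted redex: an elimNat iota-redex


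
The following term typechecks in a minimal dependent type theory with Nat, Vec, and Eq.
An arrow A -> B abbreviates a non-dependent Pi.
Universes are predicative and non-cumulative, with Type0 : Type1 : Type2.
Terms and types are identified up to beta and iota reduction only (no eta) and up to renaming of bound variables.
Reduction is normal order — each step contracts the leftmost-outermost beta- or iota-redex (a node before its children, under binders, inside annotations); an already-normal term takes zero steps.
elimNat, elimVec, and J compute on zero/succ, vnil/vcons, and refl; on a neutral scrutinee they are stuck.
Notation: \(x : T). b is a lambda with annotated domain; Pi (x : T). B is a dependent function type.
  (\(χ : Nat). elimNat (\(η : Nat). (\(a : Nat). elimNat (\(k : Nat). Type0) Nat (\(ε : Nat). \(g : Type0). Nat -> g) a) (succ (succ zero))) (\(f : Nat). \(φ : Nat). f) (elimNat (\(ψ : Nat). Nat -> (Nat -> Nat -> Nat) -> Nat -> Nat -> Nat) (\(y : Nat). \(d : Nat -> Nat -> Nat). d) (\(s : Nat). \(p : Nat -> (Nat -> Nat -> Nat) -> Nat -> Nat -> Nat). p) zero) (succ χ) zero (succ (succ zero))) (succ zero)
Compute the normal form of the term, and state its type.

normal form:
  zero
inferred type:
  Nat
observation: 12 normal-order steps normalize the term, beginning with a beta-redex.


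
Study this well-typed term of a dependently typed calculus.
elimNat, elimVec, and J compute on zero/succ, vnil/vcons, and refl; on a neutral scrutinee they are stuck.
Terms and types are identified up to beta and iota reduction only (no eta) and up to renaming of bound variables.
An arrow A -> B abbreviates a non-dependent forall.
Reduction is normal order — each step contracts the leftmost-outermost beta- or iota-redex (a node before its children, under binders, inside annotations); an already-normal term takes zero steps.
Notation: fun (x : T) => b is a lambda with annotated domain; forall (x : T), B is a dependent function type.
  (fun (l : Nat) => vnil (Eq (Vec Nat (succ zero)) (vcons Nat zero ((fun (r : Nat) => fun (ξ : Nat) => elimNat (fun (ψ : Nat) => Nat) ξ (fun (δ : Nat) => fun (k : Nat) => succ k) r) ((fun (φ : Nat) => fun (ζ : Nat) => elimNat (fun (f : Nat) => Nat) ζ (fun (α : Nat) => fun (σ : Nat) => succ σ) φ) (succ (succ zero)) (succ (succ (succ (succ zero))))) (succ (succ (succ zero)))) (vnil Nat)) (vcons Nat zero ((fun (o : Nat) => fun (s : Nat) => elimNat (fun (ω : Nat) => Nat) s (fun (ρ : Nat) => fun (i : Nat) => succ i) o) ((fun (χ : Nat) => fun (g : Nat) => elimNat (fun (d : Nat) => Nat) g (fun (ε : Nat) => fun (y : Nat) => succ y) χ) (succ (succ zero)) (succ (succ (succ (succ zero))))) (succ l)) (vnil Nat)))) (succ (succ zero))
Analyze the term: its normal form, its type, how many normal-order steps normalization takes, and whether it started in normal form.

normal form:
  vnil (Eq (Vec Nat (succ zero)) (vcons Nat zero (succ (succ (succ (succ (succ (succ (succ (succ (succ zero))))))))) (vnil Nat)) (vcons Nat zero (succ (succ (succ (succ (succ (succ (succ (succ (succ zero))))))))) (vnil Nat)))
inferred type:
  Vec (Eq (Vec Nat (succ zero)) (vcons Nat zero (succ (succ (succ (succ (succ (succ (succ (succ (succ zero))))))))) (vnil Nat)) (vcons Nat zero (succ (succ (succ (succ (succ (succ (succ (succ (succ zero))))))))) (vnil Nat))) zero
reduction steps (normal order): 61
already normal: no
first contracted redex: a beta-redex


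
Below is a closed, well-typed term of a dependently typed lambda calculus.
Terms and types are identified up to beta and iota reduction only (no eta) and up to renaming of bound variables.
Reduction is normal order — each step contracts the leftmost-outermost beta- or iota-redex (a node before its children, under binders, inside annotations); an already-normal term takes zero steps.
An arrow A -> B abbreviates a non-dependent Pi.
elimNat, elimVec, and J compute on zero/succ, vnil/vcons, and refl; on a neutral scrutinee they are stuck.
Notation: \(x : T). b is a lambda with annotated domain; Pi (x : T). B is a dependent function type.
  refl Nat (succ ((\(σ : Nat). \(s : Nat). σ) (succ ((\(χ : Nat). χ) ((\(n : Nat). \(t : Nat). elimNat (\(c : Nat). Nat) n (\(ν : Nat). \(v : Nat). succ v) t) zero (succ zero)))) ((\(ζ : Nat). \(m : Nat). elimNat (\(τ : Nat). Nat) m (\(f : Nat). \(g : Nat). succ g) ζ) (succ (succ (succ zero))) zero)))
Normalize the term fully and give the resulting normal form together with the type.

resulting normal form:
  refl Nat (succ (succ (succ zero)))
the term's type:
  Eq Nat (succ (succ (succ zero))) (succ (succ (succ zero)))


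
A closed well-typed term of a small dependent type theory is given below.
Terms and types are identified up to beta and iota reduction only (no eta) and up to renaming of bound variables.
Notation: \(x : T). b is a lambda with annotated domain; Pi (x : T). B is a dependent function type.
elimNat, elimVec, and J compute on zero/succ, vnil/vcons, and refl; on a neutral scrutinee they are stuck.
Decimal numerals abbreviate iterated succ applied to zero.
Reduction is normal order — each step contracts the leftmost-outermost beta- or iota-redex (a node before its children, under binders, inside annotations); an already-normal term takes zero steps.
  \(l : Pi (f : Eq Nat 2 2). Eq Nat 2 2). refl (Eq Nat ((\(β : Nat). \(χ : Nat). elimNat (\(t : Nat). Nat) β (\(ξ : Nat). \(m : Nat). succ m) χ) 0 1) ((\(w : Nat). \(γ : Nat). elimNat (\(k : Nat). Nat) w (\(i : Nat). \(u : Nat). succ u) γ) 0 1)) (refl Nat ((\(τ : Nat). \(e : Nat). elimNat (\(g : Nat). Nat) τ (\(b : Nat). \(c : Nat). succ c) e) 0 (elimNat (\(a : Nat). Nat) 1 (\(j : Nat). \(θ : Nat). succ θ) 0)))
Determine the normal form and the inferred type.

resulting normal form:
  \(l : Pi (f : Eq Nat 2 2). Eq Nat 2 2). refl (Eq Nat 1 1) (refl Nat 1)
type:
  Pi (l : Pi (f : Eq Nat 2 2). Eq Nat 2 2). Eq (Eq Nat 1 1) (refl Nat 1) (refl Nat 1)


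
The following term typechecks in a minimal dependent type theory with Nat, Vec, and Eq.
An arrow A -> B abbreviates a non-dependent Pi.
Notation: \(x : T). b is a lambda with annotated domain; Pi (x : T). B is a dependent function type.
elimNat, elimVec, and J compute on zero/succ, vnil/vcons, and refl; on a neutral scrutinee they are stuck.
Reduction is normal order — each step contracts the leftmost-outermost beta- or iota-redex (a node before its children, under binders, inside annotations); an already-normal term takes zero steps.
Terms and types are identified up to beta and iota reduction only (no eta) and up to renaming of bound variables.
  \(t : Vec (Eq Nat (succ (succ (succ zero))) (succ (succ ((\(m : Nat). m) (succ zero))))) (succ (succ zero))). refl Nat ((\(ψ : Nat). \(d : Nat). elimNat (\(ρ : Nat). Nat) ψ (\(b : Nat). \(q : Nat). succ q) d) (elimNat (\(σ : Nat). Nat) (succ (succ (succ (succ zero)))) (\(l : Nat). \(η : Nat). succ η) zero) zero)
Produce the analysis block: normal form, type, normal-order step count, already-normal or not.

reduced normal form:
  \(t : Vec (Eq Nat (succ (succ (succ zero))) (succ (succ (succ zero)))) (succ (succ zero))). refl Nat (succ (succ (succ (succ zero))))
the term's type:
  Vec (Eq Nat (succ (succ (succ zero))) (succ (succ (succ zero)))) (succ (succ zero)) -> Eq Nat (succ (succ (succ (succ zero)))) (succ (succ (succ (succ zero))))
steps to reach normal form (normal order): 5
started in normal form: no
first contracted redex: a beta-redex


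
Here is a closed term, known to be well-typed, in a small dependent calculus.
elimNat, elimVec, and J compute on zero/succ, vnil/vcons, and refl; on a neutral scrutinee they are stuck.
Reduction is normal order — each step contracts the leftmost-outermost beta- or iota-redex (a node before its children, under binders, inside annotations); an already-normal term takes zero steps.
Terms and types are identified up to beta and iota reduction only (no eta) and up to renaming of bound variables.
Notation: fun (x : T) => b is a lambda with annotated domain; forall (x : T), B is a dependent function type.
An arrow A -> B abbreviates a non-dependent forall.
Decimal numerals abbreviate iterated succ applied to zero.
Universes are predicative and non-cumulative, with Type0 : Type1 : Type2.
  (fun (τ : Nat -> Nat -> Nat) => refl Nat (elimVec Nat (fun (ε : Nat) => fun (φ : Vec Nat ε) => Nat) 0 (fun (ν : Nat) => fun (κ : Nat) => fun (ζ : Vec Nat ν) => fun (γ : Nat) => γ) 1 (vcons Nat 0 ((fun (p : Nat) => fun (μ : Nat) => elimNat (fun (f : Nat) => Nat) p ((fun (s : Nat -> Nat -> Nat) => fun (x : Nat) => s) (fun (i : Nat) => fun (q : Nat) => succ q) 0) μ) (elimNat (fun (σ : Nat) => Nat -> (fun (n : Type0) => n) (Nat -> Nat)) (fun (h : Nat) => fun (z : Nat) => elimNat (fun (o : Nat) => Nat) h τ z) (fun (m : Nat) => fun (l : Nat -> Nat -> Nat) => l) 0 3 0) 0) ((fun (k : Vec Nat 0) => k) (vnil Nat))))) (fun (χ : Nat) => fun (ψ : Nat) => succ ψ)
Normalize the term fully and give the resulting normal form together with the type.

reduced normal form:
  refl Nat 0
type:
  Eq Nat 0 0


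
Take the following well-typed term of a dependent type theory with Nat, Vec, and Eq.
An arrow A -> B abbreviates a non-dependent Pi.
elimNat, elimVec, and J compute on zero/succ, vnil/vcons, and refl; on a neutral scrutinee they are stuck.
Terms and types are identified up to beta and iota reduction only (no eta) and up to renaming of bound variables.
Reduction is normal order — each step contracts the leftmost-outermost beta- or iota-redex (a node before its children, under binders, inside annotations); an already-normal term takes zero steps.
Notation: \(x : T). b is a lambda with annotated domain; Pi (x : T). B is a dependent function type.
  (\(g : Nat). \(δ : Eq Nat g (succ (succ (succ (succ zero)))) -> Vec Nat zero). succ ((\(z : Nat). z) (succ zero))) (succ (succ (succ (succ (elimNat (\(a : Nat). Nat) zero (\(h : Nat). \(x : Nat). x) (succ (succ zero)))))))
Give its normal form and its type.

normal form:
  \(g : Eq Nat (succ (succ (succ (succ zero)))) (succ (succ (succ (succ zero)))) -> Vec Nat zero). succ (succ zero)
type:
  (Eq Nat (succ (succ (succ (succ zero)))) (succ (succ (succ (succ zero)))) -> Vec Nat zero) -> Nat
observation: the first redex contracted is a beta-redex; the normal form is reached in 9 normal-order steps.


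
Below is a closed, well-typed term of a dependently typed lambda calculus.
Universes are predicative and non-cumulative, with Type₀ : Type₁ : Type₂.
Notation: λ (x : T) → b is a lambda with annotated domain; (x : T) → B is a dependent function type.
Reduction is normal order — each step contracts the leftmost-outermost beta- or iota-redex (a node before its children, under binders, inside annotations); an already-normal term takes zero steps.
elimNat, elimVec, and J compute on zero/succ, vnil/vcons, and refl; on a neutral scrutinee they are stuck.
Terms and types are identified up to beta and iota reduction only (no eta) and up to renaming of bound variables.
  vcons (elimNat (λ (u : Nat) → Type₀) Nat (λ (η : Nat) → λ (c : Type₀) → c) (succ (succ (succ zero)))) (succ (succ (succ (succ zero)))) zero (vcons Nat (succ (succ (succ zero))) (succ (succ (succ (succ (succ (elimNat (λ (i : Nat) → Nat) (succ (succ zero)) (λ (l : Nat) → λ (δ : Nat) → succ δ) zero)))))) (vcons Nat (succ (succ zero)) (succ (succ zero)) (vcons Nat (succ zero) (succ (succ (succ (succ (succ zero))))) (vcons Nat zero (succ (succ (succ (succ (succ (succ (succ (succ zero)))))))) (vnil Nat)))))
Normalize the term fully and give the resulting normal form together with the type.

reduced normal form:
  vcons Nat (succ (succ (succ (succ zero)))) zero (vcons Nat (succ (succ (succ zero))) (succ (succ (succ (succ (succ (succ (succ zero))))))) (vcons Nat (succ (succ zero)) (succ (succ zero)) (vcons Nat (succ zero) (succ (succ (succ (succ (succ zero))))) (vcons Nat zero (succ (succ (succ (succ (succ (succ (succ (succ zero)))))))) (vnil Nat)))))
the term's type:
  Vec Nat (succ (succ (succ (succ (succ zero)))))
observation: 11 normal-order steps separate the term from its normal form.


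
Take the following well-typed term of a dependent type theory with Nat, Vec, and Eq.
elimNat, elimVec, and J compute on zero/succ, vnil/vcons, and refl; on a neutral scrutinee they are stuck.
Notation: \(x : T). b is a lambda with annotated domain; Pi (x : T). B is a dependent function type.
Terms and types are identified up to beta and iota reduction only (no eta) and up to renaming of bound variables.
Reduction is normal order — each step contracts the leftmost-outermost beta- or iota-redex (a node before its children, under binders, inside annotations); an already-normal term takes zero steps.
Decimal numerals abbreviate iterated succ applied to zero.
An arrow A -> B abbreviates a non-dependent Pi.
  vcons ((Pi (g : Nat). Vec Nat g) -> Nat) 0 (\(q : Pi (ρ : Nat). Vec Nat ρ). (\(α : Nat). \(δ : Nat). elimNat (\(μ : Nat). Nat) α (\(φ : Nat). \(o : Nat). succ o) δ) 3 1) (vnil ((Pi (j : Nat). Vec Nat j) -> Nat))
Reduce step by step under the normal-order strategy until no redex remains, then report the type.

normal-order reduction:
  vcons ((Pi (g : Nat). Vec Nat g) -> Nat) 0 (\(q : Pi (ρ : Nat). Vec Nat ρ). (\(α : Nat). \(δ : Nat). elimNat (\(μ : Nat). Nat) α (\(φ : Nat). \(o : Nat). succ o) δ) 3 1) (vnil ((Pi (j : Nat). Vec Nat j) -> Nat))
  ~> vcons ((Pi (g : Nat). Vec Nat g) -> Nat) 0 (\(q : Pi (ρ : Nat). Vec Nat ρ). (\(α : Nat). elimNat (\(δ : Nat). Nat) 3 (\(μ : Nat). \(φ : Nat). succ φ) α) 1) (vnil ((Pi (o : Nat). Vec Nat o) -> Nat))
  ~> vcons ((Pi (g : Nat). Vec Nat g) -> Nat) 0 (\(q : Pi (ρ : Nat). Vec Nat ρ). elimNat (\(α : Nat). Nat) 3 (\(δ : Nat). \(μ : Nat). succ μ) 1) (vnil ((Pi (φ : Nat). Vec Nat φ) -> Nat))
  ~> vcons ((Pi (g : Nat). Vec Nat g) -> Nat) 0 (\(q : Pi (ρ : Nat). Vec Nat ρ). (\(α : Nat). \(δ : Nat). succ δ) 0 (elimNat (\(μ : Nat). Nat) 3 (\(φ : Nat). \(o : Nat). succ o) 0)) (vnil ((Pi (j : Nat). Vec Nat j) -> Nat))
  ~> vcons ((Pi (g : Nat). Vec Nat g) -> Nat) 0 (\(q : Pi (ρ : Nat). Vec Nat ρ). (\(α : Nat). succ α) (elimNat (\(δ : Nat). Nat) 3 (\(μ : Nat). \(φ : Nat). succ φ) 0)) (vnil ((Pi (o : Nat). Vec Nat o) -> Nat))
  ~> vcons ((Pi (g : Nat). Vec Nat g) -> Nat) 0 (\(q : Pi (ρ : Nat). Vec Nat ρ). succ (elimNat (\(α : Nat). Nat) 3 (\(δ : Nat). \(μ : Nat). succ μ) 0)) (vnil ((Pi (φ : Nat). Vec Nat φ) -> Nat))
  ~> vcons ((Pi (g : Nat). Vec Nat g) -> Nat) 0 (\(q : Pi (ρ : Nat). Vec Nat ρ). 4) (vnil ((Pi (α : Nat). Vec Nat α) -> Nat))
the term's type:
  Vec ((Pi (g : Nat). Vec Nat g) -> Nat) 1


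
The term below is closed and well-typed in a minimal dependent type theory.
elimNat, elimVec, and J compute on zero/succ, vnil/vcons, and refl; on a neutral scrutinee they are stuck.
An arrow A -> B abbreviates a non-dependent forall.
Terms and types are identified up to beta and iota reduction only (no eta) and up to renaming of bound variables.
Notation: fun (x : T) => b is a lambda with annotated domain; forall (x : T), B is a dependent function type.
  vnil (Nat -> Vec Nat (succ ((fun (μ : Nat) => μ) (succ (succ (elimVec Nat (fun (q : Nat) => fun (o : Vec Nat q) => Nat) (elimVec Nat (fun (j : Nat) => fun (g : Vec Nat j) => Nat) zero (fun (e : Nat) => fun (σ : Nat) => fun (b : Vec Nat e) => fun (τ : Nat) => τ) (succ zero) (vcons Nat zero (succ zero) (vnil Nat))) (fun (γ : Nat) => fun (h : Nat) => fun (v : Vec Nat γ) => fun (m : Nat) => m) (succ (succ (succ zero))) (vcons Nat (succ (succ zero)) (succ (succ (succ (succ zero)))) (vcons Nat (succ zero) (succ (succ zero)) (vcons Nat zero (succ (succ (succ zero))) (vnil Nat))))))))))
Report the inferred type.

inferred type:
  Vec (Nat -> Vec Nat (succ (succ (succ zero)))) zero


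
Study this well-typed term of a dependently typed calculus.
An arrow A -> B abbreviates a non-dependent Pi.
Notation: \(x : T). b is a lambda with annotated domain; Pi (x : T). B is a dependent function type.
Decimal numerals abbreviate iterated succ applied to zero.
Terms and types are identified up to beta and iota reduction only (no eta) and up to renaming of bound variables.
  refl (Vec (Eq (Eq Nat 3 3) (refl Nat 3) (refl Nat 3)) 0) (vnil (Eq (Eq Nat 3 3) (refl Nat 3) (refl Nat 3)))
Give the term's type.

inferred type:
  Eq (Vec (Eq (Eq Nat 3 3) (refl Nat 3) (refl Nat 3)) 0) (vnil (Eq (Eq Nat 3 3) (refl Nat 3) (refl Nat 3))) (vnil (Eq (Eq Nat 3 3) (refl Nat 3) (refl Nat 3)))


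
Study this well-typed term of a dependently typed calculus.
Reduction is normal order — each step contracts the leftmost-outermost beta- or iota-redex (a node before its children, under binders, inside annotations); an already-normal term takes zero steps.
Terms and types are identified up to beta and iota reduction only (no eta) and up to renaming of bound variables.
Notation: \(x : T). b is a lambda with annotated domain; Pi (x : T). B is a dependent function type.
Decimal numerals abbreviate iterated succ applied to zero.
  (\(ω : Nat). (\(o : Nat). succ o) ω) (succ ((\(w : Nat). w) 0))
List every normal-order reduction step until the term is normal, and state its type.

reduction (normal order):
  (\(ω : Nat). (\(o : Nat). succ o) ω) (succ ((\(w : Nat). w) 0))
  ~> (\(ω : Nat). succ ω) (succ ((\(o : Nat). o) 0))
  ~> succ (succ ((\(ω : Nat). ω) 0))
  ~> 2
the term's type:
  Nat


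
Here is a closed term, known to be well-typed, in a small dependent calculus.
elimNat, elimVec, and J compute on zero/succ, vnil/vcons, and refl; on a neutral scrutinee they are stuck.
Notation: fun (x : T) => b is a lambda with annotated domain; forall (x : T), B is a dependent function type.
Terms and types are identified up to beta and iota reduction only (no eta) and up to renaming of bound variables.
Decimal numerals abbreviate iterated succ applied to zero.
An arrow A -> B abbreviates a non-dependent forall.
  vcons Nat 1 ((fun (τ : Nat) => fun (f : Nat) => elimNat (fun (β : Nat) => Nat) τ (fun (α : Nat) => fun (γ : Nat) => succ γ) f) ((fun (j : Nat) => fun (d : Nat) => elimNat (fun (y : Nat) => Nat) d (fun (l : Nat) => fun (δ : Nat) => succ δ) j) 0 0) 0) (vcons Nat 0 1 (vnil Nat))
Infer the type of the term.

the term's type:
  Vec Nat 2


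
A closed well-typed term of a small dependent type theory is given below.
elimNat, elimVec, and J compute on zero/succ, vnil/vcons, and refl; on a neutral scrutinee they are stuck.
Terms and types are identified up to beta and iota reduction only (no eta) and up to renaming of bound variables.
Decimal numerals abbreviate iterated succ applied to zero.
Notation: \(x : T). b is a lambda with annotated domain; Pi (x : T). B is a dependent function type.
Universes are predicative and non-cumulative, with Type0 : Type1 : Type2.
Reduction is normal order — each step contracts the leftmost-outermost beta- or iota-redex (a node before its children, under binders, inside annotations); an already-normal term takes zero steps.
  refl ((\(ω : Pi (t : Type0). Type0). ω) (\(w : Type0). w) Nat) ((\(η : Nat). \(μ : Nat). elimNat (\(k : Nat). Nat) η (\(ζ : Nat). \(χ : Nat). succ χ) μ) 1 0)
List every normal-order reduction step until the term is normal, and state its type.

normal-order reduction sequence:
  refl ((\(ω : Pi (t : Type0). Type0). ω) (\(w : Type0). w) Nat) ((\(η : Nat). \(μ : Nat). elimNat (\(k : Nat). Nat) η (\(ζ : Nat). \(χ : Nat). succ χ) μ) 1 0)
  ~> refl ((\(ω : Type0). ω) Nat) ((\(t : Nat). \(w : Nat). elimNat (\(η : Nat). Nat) t (\(μ : Nat). \(k : Nat). succ k) w) 1 0)
  ~> refl Nat ((\(ω : Nat). \(t : Nat). elimNat (\(w : Nat). Nat) ω (\(η : Nat). \(μ : Nat). succ μ) t) 1 0)
  ~> refl Nat ((\(ω : Nat). elimNat (\(t : Nat). Nat) 1 (\(w : Nat). \(η : Nat). succ η) ω) 0)
  ~> refl Nat (elimNat (\(ω : Nat). Nat) 1 (\(t : Nat). \(w : Nat). succ w) 0)
  ~> refl Nat 1
type:
  Eq Nat 1 1


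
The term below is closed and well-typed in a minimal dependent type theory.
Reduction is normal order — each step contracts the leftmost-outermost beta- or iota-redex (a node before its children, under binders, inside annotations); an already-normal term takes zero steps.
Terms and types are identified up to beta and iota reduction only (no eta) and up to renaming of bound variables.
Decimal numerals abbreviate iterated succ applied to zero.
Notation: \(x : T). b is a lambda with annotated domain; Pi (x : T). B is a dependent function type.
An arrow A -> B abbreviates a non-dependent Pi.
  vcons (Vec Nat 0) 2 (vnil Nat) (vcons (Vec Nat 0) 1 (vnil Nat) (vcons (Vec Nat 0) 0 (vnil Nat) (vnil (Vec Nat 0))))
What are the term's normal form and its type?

reduced normal form:
  vcons (Vec Nat 0) 2 (vnil Nat) (vcons (Vec Nat 0) 1 (vnil Nat) (vcons (Vec Nat 0) 0 (vnil Nat) (vnil (Vec Nat 0))))
inferred type:
  Vec (Vec Nat 0) 3
observation: no redex remains anywhere in the term; it is its own normal form.


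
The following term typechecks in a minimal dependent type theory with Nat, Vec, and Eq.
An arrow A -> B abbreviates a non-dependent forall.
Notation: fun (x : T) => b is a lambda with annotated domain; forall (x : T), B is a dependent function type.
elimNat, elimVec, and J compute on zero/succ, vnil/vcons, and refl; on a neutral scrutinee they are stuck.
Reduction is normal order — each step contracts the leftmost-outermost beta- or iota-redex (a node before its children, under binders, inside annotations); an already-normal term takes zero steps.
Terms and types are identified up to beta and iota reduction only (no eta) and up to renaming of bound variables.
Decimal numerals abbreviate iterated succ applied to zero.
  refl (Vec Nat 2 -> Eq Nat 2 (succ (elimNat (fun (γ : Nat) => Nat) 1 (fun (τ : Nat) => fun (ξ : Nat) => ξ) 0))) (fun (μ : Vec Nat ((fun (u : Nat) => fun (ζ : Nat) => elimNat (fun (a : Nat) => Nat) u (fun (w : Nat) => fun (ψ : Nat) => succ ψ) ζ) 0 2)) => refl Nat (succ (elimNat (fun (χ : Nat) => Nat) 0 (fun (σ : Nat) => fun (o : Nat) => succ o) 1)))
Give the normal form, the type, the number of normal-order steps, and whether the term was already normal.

normal form:
  refl (Vec Nat 2 -> Eq Nat 2 2) (fun (γ : Vec Nat 2) => refl Nat 2)
type:
  Eq (Vec Nat 2 -> Eq Nat 2 2) (fun (γ : Vec Nat 2) => refl Nat 2) (fun (τ : Vec Nat 2) => refl Nat 2)
steps to reach normal form (normal order): 14
already normal: no
first contracted redex: an elimNat iota-redex


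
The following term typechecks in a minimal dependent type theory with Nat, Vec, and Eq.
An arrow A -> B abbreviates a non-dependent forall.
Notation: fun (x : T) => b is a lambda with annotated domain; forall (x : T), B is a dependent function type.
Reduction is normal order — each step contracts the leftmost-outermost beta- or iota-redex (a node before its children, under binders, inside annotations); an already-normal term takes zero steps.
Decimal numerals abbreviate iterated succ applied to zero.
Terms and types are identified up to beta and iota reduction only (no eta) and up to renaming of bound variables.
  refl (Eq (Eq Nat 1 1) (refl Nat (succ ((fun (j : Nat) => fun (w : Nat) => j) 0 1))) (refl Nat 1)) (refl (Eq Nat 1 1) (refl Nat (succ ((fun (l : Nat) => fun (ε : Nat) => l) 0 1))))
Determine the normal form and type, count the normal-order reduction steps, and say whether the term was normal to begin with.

resulting normal form:
  refl (Eq (Eq Nat 1 1) (refl Nat 1) (refl Nat 1)) (refl (Eq Nat 1 1) (refl Nat 1))
type:
  Eq (Eq (Eq Nat 1 1) (refl Nat 1) (refl Nat 1)) (refl (Eq Nat 1 1) (refl Nat 1)) (refl (Eq Nat 1 1) (refl Nat 1))
normal-order step count: 4
term was already normal: no
first contracted redex: a beta-redex


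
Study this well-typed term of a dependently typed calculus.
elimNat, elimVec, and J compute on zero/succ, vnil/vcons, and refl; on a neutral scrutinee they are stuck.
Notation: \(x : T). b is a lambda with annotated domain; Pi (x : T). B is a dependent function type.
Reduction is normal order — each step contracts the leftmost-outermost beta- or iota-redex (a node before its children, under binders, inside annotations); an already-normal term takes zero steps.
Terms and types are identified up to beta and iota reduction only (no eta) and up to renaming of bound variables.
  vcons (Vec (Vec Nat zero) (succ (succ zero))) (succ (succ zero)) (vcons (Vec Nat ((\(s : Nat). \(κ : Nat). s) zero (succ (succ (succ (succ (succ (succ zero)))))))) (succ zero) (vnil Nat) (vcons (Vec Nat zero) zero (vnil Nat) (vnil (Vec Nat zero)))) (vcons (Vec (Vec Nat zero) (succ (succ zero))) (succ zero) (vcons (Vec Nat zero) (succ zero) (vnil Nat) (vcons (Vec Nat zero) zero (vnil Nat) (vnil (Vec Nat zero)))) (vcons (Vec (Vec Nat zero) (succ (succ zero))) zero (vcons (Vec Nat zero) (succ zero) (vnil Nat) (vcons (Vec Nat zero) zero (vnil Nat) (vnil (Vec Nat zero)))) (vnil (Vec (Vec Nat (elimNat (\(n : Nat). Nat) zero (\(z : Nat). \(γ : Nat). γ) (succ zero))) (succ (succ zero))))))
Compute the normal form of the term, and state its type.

resulting normal form:
  vcons (Vec (Vec Nat zero) (succ (succ zero))) (succ (succ zero)) (vcons (Vec Nat zero) (succ zero) (vnil Nat) (vcons (Vec Nat zero) zero (vnil Nat) (vnil (Vec Nat zero)))) (vcons (Vec (Vec Nat zero) (succ (succ zero))) (succ zero) (vcons (Vec Nat zero) (succ zero) (vnil Nat) (vcons (Vec Nat zero) zero (vnil Nat) (vnil (Vec Nat zero)))) (vcons (Vec (Vec Nat zero) (succ (succ zero))) zero (vcons (Vec Nat zero) (succ zero) (vnil Nat) (vcons (Vec Nat zero) zero (vnil Nat) (vnil (Vec Nat zero)))) (vnil (Vec (Vec Nat zero) (succ (succ zero))))))
inferred type:
  Vec (Vec (Vec Nat zero) (succ (succ zero))) (succ (succ (succ zero)))
observation: contracting a beta-redex first, the term normalizes in 6 steps.


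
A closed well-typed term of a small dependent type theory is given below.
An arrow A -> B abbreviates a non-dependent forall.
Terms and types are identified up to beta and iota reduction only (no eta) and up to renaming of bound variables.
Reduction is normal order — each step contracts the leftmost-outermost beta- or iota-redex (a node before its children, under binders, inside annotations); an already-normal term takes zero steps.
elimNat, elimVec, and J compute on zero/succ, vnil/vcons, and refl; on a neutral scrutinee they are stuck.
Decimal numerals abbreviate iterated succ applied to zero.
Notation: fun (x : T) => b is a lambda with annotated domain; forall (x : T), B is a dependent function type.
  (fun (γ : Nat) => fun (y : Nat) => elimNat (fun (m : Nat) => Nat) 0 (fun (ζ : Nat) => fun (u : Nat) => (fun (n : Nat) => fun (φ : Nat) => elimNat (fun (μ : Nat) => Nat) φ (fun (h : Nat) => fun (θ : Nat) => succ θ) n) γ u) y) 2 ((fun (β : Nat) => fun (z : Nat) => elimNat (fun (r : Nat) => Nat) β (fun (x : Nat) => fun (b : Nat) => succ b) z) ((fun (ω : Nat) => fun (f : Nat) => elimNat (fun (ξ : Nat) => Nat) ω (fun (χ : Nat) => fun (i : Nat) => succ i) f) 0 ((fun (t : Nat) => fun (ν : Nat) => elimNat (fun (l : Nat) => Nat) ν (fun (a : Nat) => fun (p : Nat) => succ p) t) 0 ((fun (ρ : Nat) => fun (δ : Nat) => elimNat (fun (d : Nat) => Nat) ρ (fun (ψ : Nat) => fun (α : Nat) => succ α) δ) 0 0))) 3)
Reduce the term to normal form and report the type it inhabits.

normal form:
  6
inferred type:
  Nat
observation: normalization takes exactly 42 steps under the normal-order strategy.


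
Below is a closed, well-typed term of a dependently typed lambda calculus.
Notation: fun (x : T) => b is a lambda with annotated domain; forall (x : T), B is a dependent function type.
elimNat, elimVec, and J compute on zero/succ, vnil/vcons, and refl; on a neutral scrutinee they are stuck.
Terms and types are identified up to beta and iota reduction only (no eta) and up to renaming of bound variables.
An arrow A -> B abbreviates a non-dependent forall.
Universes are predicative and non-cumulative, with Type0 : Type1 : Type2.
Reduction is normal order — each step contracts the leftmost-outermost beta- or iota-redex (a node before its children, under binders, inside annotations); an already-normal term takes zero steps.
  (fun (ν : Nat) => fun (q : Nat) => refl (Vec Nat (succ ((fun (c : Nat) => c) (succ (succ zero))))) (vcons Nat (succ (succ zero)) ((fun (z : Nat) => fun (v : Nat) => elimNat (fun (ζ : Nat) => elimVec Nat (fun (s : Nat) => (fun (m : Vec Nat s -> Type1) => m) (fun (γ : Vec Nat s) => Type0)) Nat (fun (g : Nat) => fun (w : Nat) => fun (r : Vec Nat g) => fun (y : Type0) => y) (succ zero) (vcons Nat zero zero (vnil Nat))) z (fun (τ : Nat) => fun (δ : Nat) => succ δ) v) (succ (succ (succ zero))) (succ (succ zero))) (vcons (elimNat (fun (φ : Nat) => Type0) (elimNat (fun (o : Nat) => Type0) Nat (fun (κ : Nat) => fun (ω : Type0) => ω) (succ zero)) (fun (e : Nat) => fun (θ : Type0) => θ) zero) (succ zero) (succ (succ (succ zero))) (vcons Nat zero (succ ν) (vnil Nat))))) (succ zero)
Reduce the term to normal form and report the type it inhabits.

reduced normal form:
  fun (ν : Nat) => refl (Vec Nat (succ (succ (succ zero)))) (vcons Nat (succ (succ zero)) (succ (succ (succ (succ (succ zero))))) (vcons Nat (succ zero) (succ (succ (succ zero))) (vcons Nat zero (succ (succ zero)) (vnil Nat))))
inferred type:
  Nat -> Eq (Vec Nat (succ (succ (succ zero)))) (vcons Nat (succ (succ zero)) (succ (succ (succ (succ (succ zero))))) (vcons Nat (succ zero) (succ (succ (succ zero))) (vcons Nat zero (succ (succ zero)) (vnil Nat)))) (vcons Nat (succ (succ zero)) (succ (succ (succ (succ (succ zero))))) (vcons Nat (succ zero) (succ (succ (succ zero))) (vcons Nat zero (succ (succ zero)) (vnil Nat))))
observation: reduction starts at a beta-redex, and 16 normal-order steps reach the normal form.
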